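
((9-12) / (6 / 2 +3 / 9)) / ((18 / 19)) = -19 / 20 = -0.95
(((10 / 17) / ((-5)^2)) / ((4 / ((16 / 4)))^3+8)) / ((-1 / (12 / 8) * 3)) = -1 / 765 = -0.00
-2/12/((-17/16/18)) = 48/17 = 2.82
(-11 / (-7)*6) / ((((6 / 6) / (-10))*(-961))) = 660 / 6727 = 0.10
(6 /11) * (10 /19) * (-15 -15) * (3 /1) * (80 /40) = -10800 /209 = -51.67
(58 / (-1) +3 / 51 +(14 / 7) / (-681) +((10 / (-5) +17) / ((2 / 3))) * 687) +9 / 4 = 713226827 / 46308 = 15401.81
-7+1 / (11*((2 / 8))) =-73 / 11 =-6.64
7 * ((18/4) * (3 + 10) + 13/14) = 416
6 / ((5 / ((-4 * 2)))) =-48 / 5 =-9.60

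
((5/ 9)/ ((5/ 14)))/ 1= 14/ 9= 1.56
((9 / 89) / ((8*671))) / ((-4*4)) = -9 / 7644032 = -0.00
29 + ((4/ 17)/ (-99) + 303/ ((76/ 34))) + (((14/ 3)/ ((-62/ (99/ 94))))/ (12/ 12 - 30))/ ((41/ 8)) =18230941017827/ 110792182842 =164.55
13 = 13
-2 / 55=-0.04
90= 90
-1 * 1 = -1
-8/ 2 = -4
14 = 14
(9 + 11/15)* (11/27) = 1606/405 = 3.97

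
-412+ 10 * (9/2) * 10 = 38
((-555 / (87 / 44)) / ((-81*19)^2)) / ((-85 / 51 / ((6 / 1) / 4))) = 814 / 7631901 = 0.00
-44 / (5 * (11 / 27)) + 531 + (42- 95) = 2282 / 5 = 456.40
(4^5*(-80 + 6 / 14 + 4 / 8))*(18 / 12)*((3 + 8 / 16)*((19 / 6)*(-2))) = 2692224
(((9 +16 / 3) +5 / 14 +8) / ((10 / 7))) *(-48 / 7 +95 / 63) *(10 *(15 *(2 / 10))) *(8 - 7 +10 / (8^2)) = -11882957 / 4032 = -2947.16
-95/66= -1.44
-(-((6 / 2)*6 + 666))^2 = -467856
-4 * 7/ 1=-28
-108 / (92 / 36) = -972 / 23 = -42.26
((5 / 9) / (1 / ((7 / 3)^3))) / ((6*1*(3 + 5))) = 1715 / 11664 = 0.15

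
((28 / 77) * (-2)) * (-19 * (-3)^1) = -456 / 11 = -41.45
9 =9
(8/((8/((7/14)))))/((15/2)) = 1/15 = 0.07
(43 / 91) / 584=43 / 53144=0.00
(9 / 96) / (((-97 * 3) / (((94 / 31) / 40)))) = -0.00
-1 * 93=-93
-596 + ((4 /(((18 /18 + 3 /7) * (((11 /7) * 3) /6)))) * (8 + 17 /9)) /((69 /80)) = -3792172 /6831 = -555.14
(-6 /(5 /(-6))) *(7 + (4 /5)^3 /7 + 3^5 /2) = 4050054 /4375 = 925.73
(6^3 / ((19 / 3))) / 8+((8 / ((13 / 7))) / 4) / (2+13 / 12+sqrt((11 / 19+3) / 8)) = 4049241 / 874627 - 144* sqrt(646) / 46033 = 4.55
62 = 62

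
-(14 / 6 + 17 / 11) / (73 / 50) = -2.66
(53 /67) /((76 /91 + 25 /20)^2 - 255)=-7022288 /2225096733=-0.00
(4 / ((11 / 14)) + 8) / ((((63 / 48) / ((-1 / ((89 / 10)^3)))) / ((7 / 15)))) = -51200 / 7754659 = -0.01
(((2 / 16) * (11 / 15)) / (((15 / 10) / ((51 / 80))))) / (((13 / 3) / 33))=6171 / 20800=0.30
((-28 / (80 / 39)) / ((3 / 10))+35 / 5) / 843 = -77 / 1686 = -0.05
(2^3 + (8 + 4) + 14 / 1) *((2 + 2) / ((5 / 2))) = 272 / 5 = 54.40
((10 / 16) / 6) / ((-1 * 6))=-5 / 288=-0.02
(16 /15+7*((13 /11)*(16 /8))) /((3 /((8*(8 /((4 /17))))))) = 790432 /495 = 1596.83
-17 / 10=-1.70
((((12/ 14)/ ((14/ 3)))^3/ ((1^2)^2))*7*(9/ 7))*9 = 59049/ 117649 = 0.50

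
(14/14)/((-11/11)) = -1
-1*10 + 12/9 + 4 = -14/3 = -4.67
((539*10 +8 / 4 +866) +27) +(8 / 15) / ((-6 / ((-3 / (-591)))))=55716521 / 8865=6285.00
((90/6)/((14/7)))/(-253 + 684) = 0.02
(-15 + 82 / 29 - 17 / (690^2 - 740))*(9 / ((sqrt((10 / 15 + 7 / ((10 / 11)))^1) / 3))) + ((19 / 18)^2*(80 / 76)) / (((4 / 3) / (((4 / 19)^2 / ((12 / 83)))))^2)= 34445 / 555579 - 4530669471*sqrt(7530) / 3460145440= -113.56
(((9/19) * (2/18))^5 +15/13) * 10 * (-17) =-6314054660/32189287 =-196.15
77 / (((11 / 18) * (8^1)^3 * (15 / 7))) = 147 / 1280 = 0.11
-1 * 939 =-939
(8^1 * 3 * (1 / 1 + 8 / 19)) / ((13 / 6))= 3888 / 247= 15.74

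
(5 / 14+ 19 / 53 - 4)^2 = 5938969 / 550564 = 10.79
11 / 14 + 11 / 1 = 11.79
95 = 95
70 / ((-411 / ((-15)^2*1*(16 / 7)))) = -87.59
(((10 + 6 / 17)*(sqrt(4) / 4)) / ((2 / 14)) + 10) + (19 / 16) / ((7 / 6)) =44985 / 952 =47.25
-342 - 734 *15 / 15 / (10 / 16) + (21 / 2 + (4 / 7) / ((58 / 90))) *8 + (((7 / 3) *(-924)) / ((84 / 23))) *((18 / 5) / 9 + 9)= -21237169 / 3045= -6974.44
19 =19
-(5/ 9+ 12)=-12.56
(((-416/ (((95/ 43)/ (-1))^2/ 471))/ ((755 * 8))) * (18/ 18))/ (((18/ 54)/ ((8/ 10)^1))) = -543428496/ 34069375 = -15.95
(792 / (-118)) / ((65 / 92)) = -36432 / 3835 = -9.50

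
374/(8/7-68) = -1309/234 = -5.59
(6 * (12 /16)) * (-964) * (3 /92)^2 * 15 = -292815 /4232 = -69.19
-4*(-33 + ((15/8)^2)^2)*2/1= 84543/512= 165.12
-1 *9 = -9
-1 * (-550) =550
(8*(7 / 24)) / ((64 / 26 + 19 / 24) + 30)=728 / 10375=0.07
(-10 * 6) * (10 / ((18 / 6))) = -200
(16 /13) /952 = 2 /1547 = 0.00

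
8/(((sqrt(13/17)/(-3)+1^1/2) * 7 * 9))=32 * sqrt(221)/2121+272/707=0.61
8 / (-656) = -1 / 82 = -0.01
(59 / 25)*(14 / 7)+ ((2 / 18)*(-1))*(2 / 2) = 1037 / 225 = 4.61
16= 16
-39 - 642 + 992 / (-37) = -26189 / 37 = -707.81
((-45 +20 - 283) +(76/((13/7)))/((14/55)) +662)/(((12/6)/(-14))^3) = -2295356/13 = -176565.85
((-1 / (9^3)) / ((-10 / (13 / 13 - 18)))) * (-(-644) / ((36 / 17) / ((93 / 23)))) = -62713 / 21870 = -2.87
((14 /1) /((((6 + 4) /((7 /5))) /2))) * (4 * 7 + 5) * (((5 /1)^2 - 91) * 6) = -1280664 /25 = -51226.56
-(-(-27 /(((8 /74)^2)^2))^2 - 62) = 2560597525971641 /65536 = 39071617522.76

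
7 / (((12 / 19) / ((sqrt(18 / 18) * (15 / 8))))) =20.78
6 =6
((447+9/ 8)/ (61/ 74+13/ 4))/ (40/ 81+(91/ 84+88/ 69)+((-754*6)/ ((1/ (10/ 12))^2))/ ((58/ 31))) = -54915030/ 836956831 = -0.07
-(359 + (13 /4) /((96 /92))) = -34763 /96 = -362.11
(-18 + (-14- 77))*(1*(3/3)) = -109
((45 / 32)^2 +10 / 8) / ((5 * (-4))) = -661 / 4096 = -0.16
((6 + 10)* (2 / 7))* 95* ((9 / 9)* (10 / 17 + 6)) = 48640 / 17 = 2861.18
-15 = -15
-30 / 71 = -0.42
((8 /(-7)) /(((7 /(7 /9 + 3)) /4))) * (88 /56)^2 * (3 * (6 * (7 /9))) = -263296 /3087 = -85.29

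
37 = 37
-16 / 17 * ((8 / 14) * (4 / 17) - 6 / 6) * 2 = 3296 / 2023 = 1.63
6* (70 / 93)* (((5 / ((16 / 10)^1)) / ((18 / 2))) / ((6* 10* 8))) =175 / 53568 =0.00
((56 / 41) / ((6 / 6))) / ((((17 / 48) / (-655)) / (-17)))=1760640 / 41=42942.44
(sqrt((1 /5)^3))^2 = 1 /125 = 0.01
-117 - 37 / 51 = -6004 / 51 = -117.73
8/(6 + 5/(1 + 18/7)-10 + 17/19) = -380/81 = -4.69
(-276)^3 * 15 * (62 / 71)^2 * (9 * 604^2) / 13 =-3980322585547223040 / 65533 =-60737683084052.66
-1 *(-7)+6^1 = 13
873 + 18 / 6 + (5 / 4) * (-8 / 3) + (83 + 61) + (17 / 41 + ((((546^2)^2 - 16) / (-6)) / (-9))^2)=80958976086691896613943 / 29889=2708654558087988778.95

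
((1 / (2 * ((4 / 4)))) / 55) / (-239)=-1 / 26290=-0.00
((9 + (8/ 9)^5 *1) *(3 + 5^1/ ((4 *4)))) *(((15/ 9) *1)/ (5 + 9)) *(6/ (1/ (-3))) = -149515385/ 2204496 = -67.82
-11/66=-1/6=-0.17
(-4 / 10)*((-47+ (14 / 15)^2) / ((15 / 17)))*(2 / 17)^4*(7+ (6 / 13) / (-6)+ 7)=60115168 / 1077789375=0.06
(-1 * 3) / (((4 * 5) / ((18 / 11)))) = -27 / 110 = -0.25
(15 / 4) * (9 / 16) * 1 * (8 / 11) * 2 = 135 / 44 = 3.07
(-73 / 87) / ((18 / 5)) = -0.23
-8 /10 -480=-2404 /5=-480.80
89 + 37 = 126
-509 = -509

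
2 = 2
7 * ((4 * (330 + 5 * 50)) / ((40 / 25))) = 10150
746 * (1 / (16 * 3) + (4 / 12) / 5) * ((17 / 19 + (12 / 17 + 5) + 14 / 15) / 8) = 47653361 / 775200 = 61.47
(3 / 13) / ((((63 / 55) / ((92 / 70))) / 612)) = 103224 / 637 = 162.05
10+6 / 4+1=25 / 2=12.50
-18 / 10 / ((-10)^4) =-9 / 50000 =-0.00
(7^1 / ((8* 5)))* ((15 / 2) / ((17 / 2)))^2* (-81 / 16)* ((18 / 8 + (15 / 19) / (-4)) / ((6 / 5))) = -1658475 / 1405696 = -1.18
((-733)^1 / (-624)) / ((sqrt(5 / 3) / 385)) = 56441 * sqrt(15) / 624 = 350.31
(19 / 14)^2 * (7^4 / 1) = 17689 / 4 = 4422.25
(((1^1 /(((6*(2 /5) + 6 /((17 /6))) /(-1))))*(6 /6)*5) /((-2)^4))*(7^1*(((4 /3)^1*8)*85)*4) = -252875 /144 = -1756.08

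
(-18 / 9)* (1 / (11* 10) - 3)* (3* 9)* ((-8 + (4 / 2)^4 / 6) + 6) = 107.67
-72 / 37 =-1.95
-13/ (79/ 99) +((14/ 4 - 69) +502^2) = 39803709/ 158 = 251922.21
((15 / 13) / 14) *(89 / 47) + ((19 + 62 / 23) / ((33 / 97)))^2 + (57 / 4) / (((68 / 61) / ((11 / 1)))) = 2819882282993995 / 670180374864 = 4207.65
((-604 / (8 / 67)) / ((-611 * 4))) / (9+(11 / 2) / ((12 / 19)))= 30351 / 259675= 0.12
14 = 14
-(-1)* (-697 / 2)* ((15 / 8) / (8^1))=-10455 / 128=-81.68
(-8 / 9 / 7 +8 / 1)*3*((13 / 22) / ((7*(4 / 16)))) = 12896 / 1617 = 7.98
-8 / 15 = -0.53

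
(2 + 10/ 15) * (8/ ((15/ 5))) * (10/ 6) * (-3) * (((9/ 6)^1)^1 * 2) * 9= -960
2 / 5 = 0.40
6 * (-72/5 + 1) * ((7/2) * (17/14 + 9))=-28743/10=-2874.30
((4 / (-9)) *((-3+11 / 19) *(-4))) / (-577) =736 / 98667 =0.01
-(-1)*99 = 99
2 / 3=0.67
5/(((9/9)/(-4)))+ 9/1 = -11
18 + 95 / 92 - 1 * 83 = -5885 / 92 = -63.97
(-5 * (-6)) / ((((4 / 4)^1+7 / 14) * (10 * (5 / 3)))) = 6 / 5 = 1.20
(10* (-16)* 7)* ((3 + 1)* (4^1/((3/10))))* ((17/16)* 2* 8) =-1015466.67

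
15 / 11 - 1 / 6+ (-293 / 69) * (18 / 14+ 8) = -406271 / 10626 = -38.23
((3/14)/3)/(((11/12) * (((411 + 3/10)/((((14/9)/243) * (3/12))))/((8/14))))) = 40/230875029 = 0.00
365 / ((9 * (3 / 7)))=2555 / 27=94.63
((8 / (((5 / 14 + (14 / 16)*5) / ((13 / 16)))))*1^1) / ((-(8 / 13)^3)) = -199927 / 33920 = -5.89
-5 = -5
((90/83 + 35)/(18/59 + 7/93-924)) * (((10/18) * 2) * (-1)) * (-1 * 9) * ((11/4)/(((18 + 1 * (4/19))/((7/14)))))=-17173075425/582159923672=-0.03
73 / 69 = 1.06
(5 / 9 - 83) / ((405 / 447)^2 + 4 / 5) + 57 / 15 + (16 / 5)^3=-2893614619 / 202420125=-14.30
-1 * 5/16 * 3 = -15/16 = -0.94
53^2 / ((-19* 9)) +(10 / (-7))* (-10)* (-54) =-787.86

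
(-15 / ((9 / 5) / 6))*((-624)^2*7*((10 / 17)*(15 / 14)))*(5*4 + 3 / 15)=-1735013647.06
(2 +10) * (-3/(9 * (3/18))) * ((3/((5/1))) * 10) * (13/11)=-1872/11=-170.18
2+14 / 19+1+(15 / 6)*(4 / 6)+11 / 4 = 1859 / 228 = 8.15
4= 4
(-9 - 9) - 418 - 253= -689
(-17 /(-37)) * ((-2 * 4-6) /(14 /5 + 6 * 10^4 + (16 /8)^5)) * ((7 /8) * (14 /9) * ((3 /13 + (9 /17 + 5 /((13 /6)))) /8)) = -3955 /70718544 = -0.00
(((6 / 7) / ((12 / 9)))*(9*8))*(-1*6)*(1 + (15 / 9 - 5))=648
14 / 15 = 0.93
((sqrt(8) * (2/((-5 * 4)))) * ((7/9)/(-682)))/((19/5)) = 7 * sqrt(2)/116622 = 0.00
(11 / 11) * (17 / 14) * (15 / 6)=85 / 28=3.04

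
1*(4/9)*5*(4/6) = 40/27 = 1.48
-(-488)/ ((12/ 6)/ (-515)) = -125660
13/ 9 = 1.44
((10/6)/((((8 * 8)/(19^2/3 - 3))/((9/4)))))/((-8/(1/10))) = -11/128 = -0.09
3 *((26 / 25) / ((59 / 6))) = 468 / 1475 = 0.32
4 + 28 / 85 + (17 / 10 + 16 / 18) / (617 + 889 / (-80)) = 160694392 / 37080315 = 4.33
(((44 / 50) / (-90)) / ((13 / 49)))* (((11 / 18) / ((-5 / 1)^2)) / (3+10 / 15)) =-539 / 2193750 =-0.00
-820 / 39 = -21.03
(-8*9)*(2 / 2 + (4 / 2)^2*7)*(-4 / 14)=4176 / 7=596.57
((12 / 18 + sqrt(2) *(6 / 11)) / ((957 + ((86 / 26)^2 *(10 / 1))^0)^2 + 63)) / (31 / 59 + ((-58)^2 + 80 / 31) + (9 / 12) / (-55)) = 804760 / 3730555530873093 + 219480 *sqrt(2) / 1243518510291031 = 0.00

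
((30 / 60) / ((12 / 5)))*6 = 5 / 4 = 1.25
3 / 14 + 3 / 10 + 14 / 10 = 67 / 35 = 1.91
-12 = -12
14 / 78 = 7 / 39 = 0.18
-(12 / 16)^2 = -9 / 16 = -0.56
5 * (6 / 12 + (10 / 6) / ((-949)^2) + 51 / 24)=283689515 / 21614424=13.13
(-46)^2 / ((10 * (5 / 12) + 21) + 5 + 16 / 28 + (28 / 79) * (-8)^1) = 7020888 / 92581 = 75.84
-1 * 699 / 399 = -233 / 133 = -1.75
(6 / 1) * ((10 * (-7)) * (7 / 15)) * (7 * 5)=-6860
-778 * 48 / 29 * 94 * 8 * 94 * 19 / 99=-16718560256 / 957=-17469759.93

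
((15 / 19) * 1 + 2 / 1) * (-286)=-15158 / 19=-797.79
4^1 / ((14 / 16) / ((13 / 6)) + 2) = 208 / 125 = 1.66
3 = 3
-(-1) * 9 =9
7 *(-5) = -35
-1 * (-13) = 13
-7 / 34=-0.21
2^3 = 8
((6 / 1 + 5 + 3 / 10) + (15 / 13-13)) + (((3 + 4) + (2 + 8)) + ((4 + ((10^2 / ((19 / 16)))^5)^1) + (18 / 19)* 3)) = 1363148807498800661 / 321892870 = 4234790312.38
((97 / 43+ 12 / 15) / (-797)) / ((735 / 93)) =-20367 / 41981975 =-0.00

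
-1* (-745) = 745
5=5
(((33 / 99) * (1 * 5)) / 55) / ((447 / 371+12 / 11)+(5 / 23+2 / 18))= 25599 / 2216891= 0.01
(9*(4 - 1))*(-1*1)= -27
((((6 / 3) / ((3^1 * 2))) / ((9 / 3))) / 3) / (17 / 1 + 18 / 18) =1 / 486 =0.00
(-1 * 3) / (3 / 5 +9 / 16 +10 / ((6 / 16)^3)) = -6480 / 412111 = -0.02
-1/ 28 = -0.04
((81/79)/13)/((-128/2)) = -81/65728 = -0.00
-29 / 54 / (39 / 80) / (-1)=1160 / 1053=1.10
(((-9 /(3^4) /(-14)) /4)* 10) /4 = 5 /1008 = 0.00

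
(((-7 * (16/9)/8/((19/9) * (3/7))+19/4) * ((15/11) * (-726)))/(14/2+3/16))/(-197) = 182424/86089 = 2.12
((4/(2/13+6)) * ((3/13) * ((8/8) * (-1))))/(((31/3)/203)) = -1827/620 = -2.95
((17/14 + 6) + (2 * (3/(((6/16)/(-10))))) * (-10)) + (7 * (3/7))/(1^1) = 22543/14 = 1610.21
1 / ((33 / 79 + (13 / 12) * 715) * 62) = 474 / 22775731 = 0.00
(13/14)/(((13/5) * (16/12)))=15/56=0.27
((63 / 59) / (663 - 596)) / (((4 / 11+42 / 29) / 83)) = 1668051 / 2284834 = 0.73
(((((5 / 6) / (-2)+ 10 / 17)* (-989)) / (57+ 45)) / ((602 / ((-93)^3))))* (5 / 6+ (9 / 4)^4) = 69625886695 / 1183744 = 58818.37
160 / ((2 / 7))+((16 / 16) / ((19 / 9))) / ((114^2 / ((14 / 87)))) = 668340967 / 1193466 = 560.00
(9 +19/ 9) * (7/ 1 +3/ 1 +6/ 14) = 7300/ 63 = 115.87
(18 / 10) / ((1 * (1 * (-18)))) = -1 / 10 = -0.10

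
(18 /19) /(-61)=-0.02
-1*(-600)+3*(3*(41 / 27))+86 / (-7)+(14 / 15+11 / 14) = 6031 / 10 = 603.10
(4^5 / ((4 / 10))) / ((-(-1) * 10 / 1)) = 256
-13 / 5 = -2.60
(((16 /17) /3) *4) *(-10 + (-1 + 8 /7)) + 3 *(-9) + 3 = -4328 /119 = -36.37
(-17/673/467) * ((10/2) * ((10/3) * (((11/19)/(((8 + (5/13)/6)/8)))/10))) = -11440/220946573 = -0.00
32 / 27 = 1.19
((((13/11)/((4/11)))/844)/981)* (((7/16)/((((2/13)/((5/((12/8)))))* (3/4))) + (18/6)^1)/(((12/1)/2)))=7319/715360896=0.00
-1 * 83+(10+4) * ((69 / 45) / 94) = -58354 / 705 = -82.77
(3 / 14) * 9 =27 / 14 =1.93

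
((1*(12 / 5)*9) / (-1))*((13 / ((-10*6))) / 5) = 117 / 125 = 0.94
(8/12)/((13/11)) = 0.56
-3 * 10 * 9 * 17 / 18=-255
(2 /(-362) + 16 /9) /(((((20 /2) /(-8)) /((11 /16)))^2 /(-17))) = -5938559 /651600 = -9.11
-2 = -2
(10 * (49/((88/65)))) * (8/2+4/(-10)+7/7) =73255/44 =1664.89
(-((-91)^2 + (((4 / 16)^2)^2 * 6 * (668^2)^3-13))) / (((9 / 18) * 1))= -4164856626519384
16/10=8/5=1.60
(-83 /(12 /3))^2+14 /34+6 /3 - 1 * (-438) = 870.97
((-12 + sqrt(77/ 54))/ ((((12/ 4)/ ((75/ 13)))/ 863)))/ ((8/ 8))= -258900/ 13 + 21575 * sqrt(462)/ 234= -17933.60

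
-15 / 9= -5 / 3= -1.67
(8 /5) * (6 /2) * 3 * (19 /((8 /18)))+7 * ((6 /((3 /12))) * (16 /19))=71922 /95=757.07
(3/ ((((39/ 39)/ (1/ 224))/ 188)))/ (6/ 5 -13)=-705/ 3304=-0.21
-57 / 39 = -19 / 13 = -1.46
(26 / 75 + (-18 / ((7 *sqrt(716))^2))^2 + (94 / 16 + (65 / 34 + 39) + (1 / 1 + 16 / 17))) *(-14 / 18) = -38508378683951 / 1008887783400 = -38.17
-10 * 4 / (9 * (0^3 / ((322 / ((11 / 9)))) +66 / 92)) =-1840 / 297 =-6.20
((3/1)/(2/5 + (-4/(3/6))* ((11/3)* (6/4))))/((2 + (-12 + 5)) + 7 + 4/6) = -45/1744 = -0.03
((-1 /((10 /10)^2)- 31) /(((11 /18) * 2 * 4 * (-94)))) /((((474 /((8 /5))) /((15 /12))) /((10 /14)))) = 60 /285901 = 0.00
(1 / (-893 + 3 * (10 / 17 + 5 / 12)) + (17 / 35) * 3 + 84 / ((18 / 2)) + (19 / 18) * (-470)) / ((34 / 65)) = -20045835472 / 21605283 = -927.82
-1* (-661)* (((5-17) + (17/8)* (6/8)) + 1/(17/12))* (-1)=3488097/544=6411.94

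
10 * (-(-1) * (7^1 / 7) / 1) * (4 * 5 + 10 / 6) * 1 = 650 / 3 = 216.67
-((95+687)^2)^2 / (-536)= 46745200322 / 67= 697689557.04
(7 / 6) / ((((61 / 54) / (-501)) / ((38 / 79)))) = -1199394 / 4819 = -248.89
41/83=0.49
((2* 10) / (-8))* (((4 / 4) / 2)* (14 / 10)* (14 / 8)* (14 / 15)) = -343 / 120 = -2.86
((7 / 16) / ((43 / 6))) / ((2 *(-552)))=-7 / 126592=-0.00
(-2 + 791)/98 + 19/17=15275/1666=9.17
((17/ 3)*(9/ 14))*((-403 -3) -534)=-23970/ 7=-3424.29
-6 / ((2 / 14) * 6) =-7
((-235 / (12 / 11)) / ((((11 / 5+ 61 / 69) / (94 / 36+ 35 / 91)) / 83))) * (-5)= 86481756625 / 995904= 86837.44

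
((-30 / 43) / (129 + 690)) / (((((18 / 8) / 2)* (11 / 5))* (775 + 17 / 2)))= -0.00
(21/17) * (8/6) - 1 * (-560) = 9548/17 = 561.65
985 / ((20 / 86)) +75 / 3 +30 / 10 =8527 / 2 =4263.50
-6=-6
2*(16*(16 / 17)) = 512 / 17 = 30.12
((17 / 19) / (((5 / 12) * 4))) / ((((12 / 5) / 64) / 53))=14416 / 19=758.74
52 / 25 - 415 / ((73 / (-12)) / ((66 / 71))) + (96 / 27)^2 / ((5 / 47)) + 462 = 6783600566 / 10495575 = 646.33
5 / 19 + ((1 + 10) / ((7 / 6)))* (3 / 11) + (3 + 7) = 1707 / 133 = 12.83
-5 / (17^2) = -5 / 289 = -0.02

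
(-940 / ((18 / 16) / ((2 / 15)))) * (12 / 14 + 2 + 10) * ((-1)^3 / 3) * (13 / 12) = 97760 / 189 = 517.25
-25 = -25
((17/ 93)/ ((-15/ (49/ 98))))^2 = 289/ 7784100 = 0.00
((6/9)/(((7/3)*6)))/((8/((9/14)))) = 3/784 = 0.00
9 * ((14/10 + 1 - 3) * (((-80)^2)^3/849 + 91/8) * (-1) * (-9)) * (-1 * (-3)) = -509607954773937/11320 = -45018370563.07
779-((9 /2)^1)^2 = 3035 /4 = 758.75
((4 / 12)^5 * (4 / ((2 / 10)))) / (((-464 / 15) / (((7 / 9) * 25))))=-4375 / 84564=-0.05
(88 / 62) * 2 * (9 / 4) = 198 / 31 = 6.39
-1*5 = -5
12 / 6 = 2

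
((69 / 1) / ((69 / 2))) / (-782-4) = -1 / 393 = -0.00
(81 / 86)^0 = 1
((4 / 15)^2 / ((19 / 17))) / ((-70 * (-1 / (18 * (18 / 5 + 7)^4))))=206.55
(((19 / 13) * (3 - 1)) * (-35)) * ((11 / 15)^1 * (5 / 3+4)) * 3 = -49742 / 39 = -1275.44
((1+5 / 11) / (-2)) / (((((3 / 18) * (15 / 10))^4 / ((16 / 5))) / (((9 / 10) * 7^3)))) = -50577408 / 275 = -183917.85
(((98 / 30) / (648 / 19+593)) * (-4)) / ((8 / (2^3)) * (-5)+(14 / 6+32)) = -931 / 1310650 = -0.00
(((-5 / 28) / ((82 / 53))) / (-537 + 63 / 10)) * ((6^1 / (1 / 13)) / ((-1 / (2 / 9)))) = -17225 / 4569327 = -0.00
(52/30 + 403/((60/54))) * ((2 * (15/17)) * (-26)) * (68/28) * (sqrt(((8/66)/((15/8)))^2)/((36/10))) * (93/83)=-140991968/172557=-817.07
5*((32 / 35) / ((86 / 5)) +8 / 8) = 1585 / 301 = 5.27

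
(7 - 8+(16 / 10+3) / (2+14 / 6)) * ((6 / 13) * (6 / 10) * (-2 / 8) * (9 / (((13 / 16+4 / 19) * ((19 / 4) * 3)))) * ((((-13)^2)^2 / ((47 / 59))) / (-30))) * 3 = 17229888 / 1827125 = 9.43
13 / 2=6.50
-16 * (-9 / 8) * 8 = 144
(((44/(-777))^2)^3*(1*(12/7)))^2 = 0.00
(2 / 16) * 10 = 5 / 4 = 1.25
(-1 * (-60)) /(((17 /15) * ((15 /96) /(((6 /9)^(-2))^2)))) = 29160 /17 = 1715.29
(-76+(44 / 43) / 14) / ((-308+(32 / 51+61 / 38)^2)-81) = 85836058776 / 434132416487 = 0.20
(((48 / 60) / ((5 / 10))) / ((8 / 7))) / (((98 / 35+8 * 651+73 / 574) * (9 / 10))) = 40180 / 134598249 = 0.00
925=925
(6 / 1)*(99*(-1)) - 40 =-634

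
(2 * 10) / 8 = 5 / 2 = 2.50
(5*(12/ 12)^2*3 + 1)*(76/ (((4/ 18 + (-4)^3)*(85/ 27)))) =-147744/ 24395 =-6.06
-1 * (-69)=69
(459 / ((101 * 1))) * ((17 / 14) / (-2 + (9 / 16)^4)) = -255688704 / 88029277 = -2.90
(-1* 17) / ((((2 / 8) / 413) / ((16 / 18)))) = -224672 / 9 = -24963.56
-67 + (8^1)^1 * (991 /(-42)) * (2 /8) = -2398 /21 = -114.19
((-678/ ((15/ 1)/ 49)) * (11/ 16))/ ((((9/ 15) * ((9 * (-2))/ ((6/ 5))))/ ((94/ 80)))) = 198.79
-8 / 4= -2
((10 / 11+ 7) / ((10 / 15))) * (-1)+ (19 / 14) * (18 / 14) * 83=71667 / 539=132.96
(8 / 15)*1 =8 / 15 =0.53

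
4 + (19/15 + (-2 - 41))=-566/15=-37.73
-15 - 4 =-19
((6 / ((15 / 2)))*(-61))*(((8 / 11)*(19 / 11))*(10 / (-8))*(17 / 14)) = 78812 / 847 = 93.05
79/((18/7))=553/18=30.72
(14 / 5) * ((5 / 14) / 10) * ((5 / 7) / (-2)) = -1 / 28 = -0.04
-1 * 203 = -203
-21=-21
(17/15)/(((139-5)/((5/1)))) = 17/402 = 0.04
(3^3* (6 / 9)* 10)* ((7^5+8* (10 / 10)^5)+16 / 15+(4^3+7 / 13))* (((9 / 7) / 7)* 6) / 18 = 118501848 / 637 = 186031.16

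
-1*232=-232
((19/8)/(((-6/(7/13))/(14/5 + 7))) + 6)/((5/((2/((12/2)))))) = 12203/46800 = 0.26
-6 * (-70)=420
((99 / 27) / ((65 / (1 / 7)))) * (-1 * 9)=-33 / 455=-0.07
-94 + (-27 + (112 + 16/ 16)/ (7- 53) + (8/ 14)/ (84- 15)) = -119251/ 966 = -123.45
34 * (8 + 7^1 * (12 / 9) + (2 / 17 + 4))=2188 / 3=729.33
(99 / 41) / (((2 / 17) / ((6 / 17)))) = 297 / 41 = 7.24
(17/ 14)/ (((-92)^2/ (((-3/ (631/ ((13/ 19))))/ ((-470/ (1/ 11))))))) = 663/ 7344752972480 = 0.00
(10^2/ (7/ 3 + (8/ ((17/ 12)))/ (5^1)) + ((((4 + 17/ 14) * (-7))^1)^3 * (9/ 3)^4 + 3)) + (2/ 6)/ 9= -751232810809/ 190728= -3938765.21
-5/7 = -0.71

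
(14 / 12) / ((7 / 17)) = 17 / 6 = 2.83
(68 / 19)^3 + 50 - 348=-1729550 / 6859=-252.16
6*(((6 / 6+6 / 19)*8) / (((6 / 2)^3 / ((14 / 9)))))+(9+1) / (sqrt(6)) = 5600 / 1539+5*sqrt(6) / 3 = 7.72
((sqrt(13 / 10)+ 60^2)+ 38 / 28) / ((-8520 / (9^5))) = -992397177 / 39760 -19683 * sqrt(130) / 28400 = -24967.59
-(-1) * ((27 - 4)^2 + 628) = 1157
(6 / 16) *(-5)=-15 / 8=-1.88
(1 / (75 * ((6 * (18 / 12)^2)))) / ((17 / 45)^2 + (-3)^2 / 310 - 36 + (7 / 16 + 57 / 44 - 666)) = -10912 / 7734932881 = -0.00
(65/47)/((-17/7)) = -455/799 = -0.57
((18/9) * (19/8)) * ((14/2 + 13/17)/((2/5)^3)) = 78375/136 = 576.29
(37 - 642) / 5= -121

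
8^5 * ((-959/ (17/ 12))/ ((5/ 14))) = -5279318016/ 85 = -62109623.72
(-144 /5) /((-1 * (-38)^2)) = 0.02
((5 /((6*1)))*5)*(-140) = -1750 /3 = -583.33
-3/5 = -0.60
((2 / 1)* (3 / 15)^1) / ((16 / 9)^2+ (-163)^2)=162 / 10761725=0.00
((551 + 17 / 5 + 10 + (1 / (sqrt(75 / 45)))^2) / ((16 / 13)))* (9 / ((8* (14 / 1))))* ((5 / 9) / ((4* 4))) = 36725 / 28672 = 1.28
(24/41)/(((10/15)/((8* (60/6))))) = 70.24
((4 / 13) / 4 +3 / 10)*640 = 3136 / 13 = 241.23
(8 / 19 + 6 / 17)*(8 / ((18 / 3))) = 1000 / 969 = 1.03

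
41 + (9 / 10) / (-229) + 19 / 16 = 772803 / 18320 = 42.18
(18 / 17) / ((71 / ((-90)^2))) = 145800 / 1207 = 120.80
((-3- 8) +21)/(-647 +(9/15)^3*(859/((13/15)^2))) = -4225/168989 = -0.03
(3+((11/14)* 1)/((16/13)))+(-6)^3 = -212.36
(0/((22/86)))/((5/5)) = 0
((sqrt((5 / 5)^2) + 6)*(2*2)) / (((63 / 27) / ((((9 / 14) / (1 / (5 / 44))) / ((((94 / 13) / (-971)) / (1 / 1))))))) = -1704105 / 14476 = -117.72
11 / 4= 2.75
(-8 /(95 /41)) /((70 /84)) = -1968 /475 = -4.14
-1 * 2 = -2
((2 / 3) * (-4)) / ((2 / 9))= -12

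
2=2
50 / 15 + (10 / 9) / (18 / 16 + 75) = 18350 / 5481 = 3.35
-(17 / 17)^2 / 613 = -1 / 613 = -0.00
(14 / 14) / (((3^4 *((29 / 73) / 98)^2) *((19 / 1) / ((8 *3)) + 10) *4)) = 14622776 / 840159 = 17.40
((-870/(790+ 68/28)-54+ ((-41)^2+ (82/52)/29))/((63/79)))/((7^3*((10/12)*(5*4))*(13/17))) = 434905748819/932474552100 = 0.47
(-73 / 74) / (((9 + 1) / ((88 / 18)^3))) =-11.53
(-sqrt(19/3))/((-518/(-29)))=-29*sqrt(57)/1554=-0.14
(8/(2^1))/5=0.80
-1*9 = -9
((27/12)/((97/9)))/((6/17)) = 459/776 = 0.59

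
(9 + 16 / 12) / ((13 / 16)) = 496 / 39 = 12.72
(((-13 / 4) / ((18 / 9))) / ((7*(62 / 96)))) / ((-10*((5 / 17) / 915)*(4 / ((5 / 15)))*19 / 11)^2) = -5074666311 / 62669600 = -80.97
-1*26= -26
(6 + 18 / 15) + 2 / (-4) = 67 / 10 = 6.70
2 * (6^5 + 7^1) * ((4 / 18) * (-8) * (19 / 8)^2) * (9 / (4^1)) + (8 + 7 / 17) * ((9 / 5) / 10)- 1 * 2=-351208.36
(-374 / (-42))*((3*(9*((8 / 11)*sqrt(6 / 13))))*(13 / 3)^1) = 514.77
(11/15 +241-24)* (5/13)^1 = 3266/39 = 83.74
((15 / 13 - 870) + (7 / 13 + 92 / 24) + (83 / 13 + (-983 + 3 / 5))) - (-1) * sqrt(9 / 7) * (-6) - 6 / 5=-718259 / 390 - 18 * sqrt(7) / 7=-1848.49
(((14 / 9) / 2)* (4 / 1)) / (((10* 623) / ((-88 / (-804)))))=44 / 805005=0.00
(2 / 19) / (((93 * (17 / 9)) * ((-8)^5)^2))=3 / 5375688441856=0.00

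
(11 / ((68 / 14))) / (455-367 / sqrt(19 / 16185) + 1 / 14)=-2769382 * sqrt(307515) / 7250454507337-65245411 / 7250454507337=-0.00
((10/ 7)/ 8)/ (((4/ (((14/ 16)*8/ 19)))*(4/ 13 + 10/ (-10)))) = -65/ 2736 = -0.02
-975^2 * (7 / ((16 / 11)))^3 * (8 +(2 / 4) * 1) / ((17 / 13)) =-5641891880625 / 8192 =-688707504.96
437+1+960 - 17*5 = 1313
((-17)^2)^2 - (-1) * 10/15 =83521.67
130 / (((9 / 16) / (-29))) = -60320 / 9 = -6702.22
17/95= 0.18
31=31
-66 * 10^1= -660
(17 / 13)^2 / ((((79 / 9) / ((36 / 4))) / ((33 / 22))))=70227 / 26702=2.63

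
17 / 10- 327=-3253 / 10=-325.30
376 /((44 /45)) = 4230 /11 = 384.55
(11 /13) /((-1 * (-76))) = 11 /988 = 0.01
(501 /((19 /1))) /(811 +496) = 501 /24833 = 0.02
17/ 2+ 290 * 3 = 1757/ 2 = 878.50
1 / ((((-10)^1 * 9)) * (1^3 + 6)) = -1 / 630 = -0.00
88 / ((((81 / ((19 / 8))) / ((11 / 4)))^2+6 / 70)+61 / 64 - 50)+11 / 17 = 259222841757 / 174398461799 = 1.49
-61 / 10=-6.10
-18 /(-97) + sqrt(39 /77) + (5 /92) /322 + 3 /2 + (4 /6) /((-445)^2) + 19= sqrt(3003) /77 + 35312442179131 /1707091146600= 21.40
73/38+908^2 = 31329705/38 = 824465.92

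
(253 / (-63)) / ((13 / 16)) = -4048 / 819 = -4.94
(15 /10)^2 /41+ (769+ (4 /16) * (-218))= 117187 /164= 714.55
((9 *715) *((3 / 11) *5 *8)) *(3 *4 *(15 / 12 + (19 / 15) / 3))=1408680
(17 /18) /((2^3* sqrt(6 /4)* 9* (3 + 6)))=17* sqrt(6) /34992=0.00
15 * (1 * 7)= 105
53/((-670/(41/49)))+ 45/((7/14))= 2952527/32830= 89.93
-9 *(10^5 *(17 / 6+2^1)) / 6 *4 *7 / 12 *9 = -15225000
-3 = -3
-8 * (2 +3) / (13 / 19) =-760 / 13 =-58.46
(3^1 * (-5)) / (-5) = 3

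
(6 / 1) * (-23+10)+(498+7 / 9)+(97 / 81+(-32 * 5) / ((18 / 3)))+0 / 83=32020 / 81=395.31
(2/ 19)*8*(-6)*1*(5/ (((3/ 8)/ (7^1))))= -8960/ 19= -471.58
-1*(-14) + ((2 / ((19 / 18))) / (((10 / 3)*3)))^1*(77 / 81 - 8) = 12.66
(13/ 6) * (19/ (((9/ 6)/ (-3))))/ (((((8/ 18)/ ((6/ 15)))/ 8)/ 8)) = -23712/ 5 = -4742.40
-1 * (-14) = 14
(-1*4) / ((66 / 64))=-128 / 33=-3.88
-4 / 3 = -1.33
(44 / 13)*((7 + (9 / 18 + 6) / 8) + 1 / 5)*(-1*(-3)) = 21153 / 260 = 81.36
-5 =-5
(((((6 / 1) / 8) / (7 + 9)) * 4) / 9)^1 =1 / 48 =0.02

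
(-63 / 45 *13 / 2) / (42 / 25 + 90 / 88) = -10010 / 2973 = -3.37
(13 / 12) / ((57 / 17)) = 221 / 684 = 0.32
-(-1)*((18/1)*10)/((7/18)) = 3240/7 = 462.86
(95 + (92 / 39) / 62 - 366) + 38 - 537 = -930884 / 1209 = -769.96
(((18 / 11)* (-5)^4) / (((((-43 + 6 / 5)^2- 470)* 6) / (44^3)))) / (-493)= -363000000 / 15741983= -23.06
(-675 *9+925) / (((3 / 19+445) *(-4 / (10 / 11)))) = 244625 / 93038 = 2.63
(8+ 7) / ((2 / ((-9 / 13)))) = -135 / 26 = -5.19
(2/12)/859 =0.00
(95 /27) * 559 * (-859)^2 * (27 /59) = 664155432.29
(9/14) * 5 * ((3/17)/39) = 45/3094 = 0.01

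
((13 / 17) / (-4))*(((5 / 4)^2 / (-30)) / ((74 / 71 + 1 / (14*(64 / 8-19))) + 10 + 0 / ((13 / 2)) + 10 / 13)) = 923923 / 1095388608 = 0.00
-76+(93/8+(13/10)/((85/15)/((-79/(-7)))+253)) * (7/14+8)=27463877/1201600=22.86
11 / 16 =0.69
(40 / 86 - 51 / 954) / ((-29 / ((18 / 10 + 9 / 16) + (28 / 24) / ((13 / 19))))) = -5495203 / 95171040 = -0.06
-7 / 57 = -0.12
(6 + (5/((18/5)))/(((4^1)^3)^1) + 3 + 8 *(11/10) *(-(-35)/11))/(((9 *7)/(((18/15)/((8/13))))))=554437/483840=1.15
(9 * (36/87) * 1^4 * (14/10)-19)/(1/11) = -21989/145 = -151.65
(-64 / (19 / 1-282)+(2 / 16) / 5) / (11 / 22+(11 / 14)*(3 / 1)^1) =19761 / 210400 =0.09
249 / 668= 0.37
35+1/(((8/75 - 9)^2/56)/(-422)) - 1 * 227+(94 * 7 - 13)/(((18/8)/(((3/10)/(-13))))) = -2876793398/5783557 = -497.41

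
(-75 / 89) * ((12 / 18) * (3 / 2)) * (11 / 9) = -275 / 267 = -1.03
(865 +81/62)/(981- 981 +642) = 53711/39804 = 1.35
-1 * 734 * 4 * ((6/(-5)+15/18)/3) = 16148/45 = 358.84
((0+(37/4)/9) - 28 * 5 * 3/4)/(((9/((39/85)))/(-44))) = 535249/2295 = 233.22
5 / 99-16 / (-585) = 167 / 2145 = 0.08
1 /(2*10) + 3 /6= 11 /20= 0.55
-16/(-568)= 2/71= 0.03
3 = 3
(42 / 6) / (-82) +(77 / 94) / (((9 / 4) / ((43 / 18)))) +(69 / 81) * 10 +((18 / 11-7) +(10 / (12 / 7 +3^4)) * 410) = 35461817161 / 662745402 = 53.51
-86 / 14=-43 / 7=-6.14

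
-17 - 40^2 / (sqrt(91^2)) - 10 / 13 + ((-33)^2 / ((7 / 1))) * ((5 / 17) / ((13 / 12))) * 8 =302.54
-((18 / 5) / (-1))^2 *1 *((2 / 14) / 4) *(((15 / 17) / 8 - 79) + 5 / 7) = 6028263 / 166600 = 36.18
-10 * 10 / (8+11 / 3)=-60 / 7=-8.57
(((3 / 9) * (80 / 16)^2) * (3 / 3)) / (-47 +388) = 25 / 1023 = 0.02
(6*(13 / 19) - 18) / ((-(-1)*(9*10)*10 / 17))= -374 / 1425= -0.26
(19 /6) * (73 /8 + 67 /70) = 17879 /560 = 31.93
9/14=0.64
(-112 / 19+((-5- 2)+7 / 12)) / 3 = -2807 / 684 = -4.10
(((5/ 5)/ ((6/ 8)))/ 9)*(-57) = -76/ 9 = -8.44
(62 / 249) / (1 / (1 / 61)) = 62 / 15189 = 0.00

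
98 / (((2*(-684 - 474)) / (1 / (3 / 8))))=-196 / 1737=-0.11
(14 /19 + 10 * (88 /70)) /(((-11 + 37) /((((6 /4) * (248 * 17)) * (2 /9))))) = 1243720 /1729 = 719.33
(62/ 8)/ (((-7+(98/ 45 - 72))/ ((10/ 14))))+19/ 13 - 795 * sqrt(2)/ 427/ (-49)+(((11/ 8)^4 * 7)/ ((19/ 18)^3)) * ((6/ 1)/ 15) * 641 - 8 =795 * sqrt(2)/ 20923+15047643289202341/ 2761922858240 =5448.30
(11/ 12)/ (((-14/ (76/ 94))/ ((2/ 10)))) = -209/ 19740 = -0.01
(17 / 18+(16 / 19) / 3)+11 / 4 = 2719 / 684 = 3.98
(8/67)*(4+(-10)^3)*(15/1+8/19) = -2334624/1273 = -1833.95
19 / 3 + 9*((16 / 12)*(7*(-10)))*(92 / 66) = -38431 / 33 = -1164.58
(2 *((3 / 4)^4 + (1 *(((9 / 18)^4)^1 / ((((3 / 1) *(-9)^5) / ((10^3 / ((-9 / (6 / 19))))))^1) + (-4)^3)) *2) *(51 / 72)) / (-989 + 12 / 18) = 5610900377341 / 30657258224640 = 0.18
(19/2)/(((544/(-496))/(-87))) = 51243/68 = 753.57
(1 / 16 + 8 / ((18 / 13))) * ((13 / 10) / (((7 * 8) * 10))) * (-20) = -10933 / 40320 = -0.27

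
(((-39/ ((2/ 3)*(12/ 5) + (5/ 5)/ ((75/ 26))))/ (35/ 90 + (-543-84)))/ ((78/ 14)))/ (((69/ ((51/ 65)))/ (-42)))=-674730/ 246186733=-0.00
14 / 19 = 0.74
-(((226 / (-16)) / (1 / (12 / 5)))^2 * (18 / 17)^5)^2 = -2947160997867537705024 / 1259996187780625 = -2339023.74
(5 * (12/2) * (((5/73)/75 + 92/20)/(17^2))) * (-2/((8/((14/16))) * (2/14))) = -123431/168776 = -0.73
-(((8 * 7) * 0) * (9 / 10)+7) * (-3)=21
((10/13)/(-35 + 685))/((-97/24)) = -24/81965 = -0.00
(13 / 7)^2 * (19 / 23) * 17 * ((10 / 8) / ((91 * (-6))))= -20995 / 189336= -0.11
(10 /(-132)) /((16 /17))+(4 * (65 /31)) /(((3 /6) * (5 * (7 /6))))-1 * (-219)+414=635.80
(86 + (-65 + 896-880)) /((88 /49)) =1813 /88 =20.60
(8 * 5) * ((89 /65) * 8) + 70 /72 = 205511 /468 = 439.13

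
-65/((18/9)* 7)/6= -65/84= -0.77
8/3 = 2.67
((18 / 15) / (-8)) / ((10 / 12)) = -9 / 50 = -0.18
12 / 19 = 0.63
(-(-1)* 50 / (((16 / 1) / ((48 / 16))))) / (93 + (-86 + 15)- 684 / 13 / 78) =12675 / 28832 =0.44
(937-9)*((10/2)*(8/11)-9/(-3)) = 67744/11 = 6158.55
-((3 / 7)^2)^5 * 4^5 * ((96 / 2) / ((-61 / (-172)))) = -499208749056 / 17230990189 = -28.97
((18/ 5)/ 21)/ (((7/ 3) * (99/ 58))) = 116/ 2695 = 0.04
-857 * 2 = -1714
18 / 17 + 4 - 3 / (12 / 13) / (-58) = 20173 / 3944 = 5.11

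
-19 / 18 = -1.06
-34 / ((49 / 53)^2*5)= -95506 / 12005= -7.96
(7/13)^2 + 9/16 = 2305/2704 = 0.85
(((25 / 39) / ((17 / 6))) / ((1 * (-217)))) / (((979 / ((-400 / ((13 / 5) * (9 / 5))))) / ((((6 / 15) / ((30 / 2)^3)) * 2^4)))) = 25600 / 148314743577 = 0.00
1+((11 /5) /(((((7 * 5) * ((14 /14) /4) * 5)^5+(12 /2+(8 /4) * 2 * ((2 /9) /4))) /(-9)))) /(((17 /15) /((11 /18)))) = 25112020786519 /25112022459223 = 1.00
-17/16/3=-17/48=-0.35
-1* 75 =-75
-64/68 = -16/17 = -0.94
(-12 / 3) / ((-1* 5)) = 4 / 5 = 0.80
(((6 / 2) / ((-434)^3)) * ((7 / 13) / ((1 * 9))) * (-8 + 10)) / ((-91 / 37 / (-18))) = -111 / 3453789794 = -0.00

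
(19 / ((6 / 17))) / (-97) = -323 / 582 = -0.55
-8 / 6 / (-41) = 4 / 123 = 0.03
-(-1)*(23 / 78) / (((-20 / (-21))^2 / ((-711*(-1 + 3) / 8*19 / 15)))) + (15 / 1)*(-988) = -3097784643 / 208000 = -14893.20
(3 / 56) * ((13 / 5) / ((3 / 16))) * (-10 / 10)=-26 / 35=-0.74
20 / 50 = 2 / 5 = 0.40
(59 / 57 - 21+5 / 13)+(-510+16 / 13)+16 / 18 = -1172545 / 2223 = -527.46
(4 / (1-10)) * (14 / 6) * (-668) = 18704 / 27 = 692.74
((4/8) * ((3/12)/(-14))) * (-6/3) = 1/56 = 0.02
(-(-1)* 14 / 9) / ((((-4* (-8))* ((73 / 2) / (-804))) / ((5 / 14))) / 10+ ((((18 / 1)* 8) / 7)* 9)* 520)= 82075 / 5079650538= 0.00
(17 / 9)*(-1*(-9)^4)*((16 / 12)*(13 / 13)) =-16524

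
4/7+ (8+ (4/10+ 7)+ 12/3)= 699/35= 19.97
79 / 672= 0.12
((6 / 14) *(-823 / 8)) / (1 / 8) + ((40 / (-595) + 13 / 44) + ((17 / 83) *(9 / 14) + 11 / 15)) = -2292154367 / 6518820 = -351.62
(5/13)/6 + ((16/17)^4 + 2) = 18558689/6514638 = 2.85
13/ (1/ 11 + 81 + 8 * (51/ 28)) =1001/ 7366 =0.14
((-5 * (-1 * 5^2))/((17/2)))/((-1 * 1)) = -250/17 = -14.71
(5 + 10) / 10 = 3 / 2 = 1.50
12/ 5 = 2.40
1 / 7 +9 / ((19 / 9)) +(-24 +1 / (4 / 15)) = -8429 / 532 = -15.84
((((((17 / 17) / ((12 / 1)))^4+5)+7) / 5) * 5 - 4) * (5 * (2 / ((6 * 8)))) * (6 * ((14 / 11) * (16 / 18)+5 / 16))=1896940715 / 131383296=14.44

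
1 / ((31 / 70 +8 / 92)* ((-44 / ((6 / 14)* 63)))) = -21735 / 18766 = -1.16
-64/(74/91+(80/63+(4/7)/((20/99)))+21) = -65520/26527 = -2.47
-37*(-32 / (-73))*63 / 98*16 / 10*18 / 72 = -10656 / 2555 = -4.17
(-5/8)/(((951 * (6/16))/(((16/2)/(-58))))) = 20/82737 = 0.00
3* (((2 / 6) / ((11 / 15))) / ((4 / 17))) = 255 / 44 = 5.80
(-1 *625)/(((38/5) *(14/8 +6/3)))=-1250/57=-21.93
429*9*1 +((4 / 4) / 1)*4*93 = 4233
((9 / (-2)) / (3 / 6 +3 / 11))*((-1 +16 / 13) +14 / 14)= -1584 / 221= -7.17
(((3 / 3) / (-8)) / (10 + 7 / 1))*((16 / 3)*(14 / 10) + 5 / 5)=-127 / 2040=-0.06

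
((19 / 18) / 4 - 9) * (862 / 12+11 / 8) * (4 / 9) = -1105153 / 3888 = -284.25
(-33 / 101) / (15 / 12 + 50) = -132 / 20705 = -0.01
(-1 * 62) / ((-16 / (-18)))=-279 / 4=-69.75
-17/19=-0.89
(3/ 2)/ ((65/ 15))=9/ 26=0.35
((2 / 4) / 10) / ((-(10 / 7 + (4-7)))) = 7 / 220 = 0.03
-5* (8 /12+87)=-1315 /3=-438.33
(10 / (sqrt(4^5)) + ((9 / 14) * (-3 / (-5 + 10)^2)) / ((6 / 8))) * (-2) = -587 / 1400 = -0.42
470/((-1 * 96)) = -235/48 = -4.90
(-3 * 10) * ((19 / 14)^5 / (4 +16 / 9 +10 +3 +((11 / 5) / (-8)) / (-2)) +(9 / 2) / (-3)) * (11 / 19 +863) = 32555.28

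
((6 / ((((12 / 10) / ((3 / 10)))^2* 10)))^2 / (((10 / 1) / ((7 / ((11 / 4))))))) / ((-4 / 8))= -63 / 88000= -0.00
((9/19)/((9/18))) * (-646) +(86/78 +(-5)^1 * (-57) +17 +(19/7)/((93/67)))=-2597650/8463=-306.94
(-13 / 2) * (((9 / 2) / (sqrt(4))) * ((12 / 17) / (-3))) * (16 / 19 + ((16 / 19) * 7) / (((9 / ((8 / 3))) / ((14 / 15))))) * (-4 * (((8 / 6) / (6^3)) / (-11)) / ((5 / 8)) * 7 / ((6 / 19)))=6924736 / 10224225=0.68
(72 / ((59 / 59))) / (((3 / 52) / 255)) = 318240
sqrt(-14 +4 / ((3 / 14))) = sqrt(42) / 3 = 2.16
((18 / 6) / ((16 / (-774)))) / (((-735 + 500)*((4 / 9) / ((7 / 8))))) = 73143 / 60160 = 1.22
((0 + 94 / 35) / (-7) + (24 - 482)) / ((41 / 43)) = -4829072 / 10045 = -480.74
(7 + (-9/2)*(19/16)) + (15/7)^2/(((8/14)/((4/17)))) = 13507/3808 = 3.55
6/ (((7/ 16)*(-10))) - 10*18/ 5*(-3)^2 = -325.37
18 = 18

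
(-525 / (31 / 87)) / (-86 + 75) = 45675 / 341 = 133.94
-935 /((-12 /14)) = 6545 /6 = 1090.83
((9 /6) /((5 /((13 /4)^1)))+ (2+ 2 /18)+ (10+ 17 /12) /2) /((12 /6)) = 1583 /360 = 4.40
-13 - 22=-35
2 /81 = 0.02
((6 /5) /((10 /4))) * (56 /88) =84 /275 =0.31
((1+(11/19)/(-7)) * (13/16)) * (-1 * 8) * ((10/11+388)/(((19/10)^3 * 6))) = -565409000/10034717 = -56.35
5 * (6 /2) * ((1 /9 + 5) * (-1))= -230 /3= -76.67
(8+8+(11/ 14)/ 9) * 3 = 2027/ 42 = 48.26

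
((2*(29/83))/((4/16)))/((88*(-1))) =-29/913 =-0.03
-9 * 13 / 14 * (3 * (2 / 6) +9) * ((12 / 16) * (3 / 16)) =-5265 / 448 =-11.75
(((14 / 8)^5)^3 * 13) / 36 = 61718299629259 / 38654705664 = 1596.66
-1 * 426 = -426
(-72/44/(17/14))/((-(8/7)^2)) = 1.03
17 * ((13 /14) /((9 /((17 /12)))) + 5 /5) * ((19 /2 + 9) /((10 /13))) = 14170741 /30240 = 468.61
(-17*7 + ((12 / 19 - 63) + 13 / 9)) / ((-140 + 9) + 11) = 30767 / 20520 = 1.50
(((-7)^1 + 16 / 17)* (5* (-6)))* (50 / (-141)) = -51500 / 799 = -64.46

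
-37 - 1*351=-388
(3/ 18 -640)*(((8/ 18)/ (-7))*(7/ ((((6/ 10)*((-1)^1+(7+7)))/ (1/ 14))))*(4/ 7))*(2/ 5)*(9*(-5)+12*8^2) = 7401592/ 17199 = 430.35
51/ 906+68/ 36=5287/ 2718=1.95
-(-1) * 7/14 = 1/2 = 0.50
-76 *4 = -304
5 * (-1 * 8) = -40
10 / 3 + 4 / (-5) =38 / 15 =2.53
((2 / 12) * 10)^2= 25 / 9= 2.78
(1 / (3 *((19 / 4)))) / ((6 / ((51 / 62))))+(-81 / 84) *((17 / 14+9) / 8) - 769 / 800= -2.18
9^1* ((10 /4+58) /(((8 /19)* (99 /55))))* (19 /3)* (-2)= -218405 /24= -9100.21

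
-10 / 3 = -3.33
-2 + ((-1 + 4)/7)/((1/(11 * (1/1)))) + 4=47/7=6.71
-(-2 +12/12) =1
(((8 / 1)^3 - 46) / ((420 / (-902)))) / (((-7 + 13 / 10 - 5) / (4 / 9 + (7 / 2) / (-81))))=6830395 / 182007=37.53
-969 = -969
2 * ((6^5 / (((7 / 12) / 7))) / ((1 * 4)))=46656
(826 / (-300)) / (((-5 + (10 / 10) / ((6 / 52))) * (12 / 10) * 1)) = -413 / 660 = -0.63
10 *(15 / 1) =150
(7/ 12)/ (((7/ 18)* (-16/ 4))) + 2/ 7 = -5/ 56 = -0.09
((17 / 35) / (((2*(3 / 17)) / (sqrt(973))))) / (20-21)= -289*sqrt(973) / 210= -42.93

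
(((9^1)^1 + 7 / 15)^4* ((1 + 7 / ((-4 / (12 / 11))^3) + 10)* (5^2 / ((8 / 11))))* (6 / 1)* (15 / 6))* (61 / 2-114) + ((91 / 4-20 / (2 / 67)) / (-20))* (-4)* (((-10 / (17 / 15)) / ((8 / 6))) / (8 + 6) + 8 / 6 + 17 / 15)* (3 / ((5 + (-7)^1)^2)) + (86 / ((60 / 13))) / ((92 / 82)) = -53715870126163034653 / 14306846400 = -3754556987.92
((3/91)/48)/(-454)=-1/661024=-0.00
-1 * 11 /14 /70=-11 /980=-0.01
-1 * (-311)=311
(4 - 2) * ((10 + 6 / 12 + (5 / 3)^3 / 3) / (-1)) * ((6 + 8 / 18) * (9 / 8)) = -56579 / 324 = -174.63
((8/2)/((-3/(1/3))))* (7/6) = -14/27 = -0.52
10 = 10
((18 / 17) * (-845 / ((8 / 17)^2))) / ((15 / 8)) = -8619 / 4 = -2154.75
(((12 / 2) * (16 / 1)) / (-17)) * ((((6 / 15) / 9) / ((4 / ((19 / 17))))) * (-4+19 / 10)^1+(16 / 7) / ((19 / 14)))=-1285384 / 137275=-9.36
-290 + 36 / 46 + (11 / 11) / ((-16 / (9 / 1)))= -289.78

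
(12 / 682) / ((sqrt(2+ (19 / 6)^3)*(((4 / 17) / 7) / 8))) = 8568*sqrt(43746) / 2486231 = 0.72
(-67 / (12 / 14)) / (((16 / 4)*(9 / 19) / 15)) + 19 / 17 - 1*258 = -1071859 / 1224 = -875.70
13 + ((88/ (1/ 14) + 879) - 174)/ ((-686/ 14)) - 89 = -5661/ 49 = -115.53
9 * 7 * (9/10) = 567/10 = 56.70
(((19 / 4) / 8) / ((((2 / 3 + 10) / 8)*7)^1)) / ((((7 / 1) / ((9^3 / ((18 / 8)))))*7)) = 4617 / 10976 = 0.42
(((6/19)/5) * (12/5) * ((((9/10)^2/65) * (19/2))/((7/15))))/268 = 0.00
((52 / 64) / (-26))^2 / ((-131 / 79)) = -79 / 134144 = -0.00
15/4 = 3.75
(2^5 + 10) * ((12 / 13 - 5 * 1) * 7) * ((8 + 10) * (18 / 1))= -5048568 / 13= -388351.38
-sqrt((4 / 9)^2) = -4 / 9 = -0.44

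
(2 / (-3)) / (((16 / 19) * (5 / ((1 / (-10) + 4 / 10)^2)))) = -57 / 4000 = -0.01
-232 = -232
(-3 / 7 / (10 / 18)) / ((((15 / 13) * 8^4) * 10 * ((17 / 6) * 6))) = -117 / 121856000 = -0.00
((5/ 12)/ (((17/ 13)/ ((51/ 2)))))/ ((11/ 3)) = 195/ 88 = 2.22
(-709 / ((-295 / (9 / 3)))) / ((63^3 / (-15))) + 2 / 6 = 545690 / 1639197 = 0.33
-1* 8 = -8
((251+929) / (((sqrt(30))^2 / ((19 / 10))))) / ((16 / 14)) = 7847 / 120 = 65.39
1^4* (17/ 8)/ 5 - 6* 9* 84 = -181423/ 40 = -4535.58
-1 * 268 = -268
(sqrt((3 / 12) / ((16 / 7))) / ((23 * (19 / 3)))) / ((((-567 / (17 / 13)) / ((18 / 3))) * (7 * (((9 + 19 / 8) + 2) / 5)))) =-170 * sqrt(7) / 268069347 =-0.00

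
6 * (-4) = -24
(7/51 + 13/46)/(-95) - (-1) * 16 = 712987/44574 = 16.00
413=413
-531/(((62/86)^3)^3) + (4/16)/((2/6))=-1067427388887372519/105758488642684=-10093.07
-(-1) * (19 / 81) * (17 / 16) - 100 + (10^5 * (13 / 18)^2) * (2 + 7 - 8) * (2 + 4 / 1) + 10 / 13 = 5271132359 / 16848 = 312863.98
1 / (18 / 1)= 1 / 18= 0.06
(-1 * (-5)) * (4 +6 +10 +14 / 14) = 105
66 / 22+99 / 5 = 114 / 5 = 22.80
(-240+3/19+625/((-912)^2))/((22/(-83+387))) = -199486607/60192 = -3314.17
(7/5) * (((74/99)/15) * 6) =1036/2475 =0.42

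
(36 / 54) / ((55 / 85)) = 1.03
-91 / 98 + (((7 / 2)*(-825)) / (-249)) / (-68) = -86847 / 79016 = -1.10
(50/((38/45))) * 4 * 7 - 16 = 31196/19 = 1641.89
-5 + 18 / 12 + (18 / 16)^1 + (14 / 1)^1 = 93 / 8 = 11.62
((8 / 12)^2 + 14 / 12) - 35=-601 / 18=-33.39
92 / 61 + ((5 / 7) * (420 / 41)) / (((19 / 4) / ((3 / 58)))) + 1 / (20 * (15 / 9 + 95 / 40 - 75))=18624016274 / 11734104265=1.59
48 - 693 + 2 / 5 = -3223 / 5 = -644.60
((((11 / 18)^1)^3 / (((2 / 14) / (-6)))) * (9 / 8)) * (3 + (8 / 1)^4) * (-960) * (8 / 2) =169735035.56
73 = 73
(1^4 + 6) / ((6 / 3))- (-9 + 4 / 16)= 49 / 4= 12.25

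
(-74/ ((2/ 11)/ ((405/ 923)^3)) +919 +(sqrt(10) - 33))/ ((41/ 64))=1334.29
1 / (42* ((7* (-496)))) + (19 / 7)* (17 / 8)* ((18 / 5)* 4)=60558619 / 729120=83.06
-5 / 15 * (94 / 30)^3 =-103823 / 10125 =-10.25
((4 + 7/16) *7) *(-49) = -24353/16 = -1522.06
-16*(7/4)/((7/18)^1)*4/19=-288/19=-15.16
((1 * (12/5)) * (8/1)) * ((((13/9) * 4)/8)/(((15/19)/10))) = 7904/45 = 175.64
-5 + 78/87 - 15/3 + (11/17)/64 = -286913/31552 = -9.09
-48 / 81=-16 / 27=-0.59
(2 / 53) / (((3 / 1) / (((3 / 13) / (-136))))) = -1 / 46852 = -0.00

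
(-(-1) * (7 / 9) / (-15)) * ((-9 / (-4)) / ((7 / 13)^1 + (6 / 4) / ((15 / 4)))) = -0.12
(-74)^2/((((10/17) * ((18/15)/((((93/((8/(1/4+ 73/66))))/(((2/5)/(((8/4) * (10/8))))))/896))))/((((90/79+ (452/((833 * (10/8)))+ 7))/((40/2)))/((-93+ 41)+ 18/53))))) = -276542055973/39068237824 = -7.08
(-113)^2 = 12769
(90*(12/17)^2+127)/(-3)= -49663/867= -57.28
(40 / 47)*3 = 120 / 47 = 2.55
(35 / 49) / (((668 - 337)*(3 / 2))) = 0.00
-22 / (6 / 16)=-176 / 3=-58.67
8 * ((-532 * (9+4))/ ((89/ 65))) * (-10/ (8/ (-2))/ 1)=-8990800/ 89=-101020.22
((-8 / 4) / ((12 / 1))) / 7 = -1 / 42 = -0.02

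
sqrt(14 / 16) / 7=sqrt(14) / 28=0.13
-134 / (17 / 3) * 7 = -2814 / 17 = -165.53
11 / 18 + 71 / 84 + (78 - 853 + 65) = -708.54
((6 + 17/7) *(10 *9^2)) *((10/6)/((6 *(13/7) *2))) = 13275/26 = 510.58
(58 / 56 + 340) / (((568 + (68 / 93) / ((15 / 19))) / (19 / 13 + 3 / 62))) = 522950985 / 577778656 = 0.91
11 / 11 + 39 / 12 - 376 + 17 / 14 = -10375 / 28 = -370.54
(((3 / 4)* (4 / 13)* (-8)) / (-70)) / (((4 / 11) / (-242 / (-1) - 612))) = -2442 / 91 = -26.84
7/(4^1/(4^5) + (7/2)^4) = 1792/38417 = 0.05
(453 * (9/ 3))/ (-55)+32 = 401/ 55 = 7.29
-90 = -90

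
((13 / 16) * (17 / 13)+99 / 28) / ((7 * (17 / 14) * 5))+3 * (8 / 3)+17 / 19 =9.00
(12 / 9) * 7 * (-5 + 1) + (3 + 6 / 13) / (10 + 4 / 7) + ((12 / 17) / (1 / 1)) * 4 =-1677055 / 49062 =-34.18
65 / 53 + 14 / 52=2061 / 1378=1.50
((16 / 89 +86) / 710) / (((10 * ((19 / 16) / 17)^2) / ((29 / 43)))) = 822813056 / 490449185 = 1.68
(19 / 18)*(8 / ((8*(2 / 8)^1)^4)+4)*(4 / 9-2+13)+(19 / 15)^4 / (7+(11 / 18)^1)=168610693 / 3082500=54.70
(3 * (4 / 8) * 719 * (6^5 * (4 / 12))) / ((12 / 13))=3028428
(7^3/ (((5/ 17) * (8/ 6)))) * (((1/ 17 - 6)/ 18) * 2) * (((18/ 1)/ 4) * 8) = -103929/ 5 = -20785.80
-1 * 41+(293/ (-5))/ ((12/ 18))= -1289/ 10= -128.90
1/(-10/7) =-7/10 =-0.70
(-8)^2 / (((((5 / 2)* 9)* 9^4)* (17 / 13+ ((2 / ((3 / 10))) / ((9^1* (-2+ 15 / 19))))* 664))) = -0.00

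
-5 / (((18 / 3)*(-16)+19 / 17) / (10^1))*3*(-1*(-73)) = 186150 / 1613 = 115.41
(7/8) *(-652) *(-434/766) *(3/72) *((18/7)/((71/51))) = 5411763/217544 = 24.88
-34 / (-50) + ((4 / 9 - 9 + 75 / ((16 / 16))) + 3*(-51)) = -19322 / 225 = -85.88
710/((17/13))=9230/17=542.94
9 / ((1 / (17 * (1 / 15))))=51 / 5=10.20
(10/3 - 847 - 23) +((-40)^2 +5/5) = 2203/3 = 734.33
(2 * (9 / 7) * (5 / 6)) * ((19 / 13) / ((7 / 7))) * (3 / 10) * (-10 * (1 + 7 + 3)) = -9405 / 91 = -103.35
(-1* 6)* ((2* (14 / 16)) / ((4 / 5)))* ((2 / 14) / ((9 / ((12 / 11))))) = -5 / 22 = -0.23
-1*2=-2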